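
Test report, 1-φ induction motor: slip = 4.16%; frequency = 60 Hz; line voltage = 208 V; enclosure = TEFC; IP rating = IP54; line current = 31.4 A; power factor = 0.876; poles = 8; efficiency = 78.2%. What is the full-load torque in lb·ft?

P_in = V·I·cosφ = 208 × 31.4 × 0.876 = 5721 W
P_out = η·P_in = 0.782 × 5721 = 4474 W
n_s = 120×60/8 = 900 rpm; n = 900×(1−0.0416) = 863 rpm
ω = 2π×863/60 = 90.37 rad/s
τ = P_out/ω = 4474/90.37 = 49.51 N·m
In lb·ft: 49.51/1.356 = 36.5 lb·ft

36.5 lb·ft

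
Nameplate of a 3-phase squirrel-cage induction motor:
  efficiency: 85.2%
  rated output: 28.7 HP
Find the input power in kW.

P_out = 28.7 × 746 = 21410 W
P_in = P_out/η = 21410/0.852 = 25129 W = 25.1 kW

25.1 kW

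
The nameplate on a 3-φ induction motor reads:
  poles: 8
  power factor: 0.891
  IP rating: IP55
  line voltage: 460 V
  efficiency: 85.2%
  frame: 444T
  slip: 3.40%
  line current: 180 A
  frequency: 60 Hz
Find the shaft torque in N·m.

P_in = √3·V·I·cosφ = 1.732 × 460 × 180 × 0.891 = 127778 W
P_out = η·P_in = 0.852 × 127778 = 108867 W
n_s = 120×60/8 = 900 rpm; n = 900×(1−0.034) = 869 rpm
ω = 2π×869/60 = 91 rad/s
τ = P_out/ω = 108867/91 = 1200 N·m

1200 N·m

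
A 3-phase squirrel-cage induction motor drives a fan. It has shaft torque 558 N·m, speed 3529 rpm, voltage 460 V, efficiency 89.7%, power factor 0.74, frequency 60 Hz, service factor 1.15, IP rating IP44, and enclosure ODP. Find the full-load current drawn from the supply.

390 A

ω = 2π×3529/60 = 369.6 rad/s; P_out = τω = 558 × 369.6 = 206237 W
P_in = P_out / η = 206237 / 0.897 = 229919 W
I_L = P_in / (√3·V_L·cosφ) = 229919 / (1.732 × 460 × 0.74) = 390 A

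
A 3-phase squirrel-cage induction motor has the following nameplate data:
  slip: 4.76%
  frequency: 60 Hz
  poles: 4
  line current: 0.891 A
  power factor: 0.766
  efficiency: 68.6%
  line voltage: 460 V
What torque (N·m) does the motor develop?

2.08 N·m

P_in = √3·V·I·cosφ = 1.732 × 460 × 0.891 × 0.766 = 544 W
P_out = η·P_in = 0.686 × 544 = 373 W
n_s = 120×60/4 = 1800 rpm; n = 1800×(1−0.0476) = 1714 rpm
ω = 2π×1714/60 = 179.5 rad/s
τ = P_out/ω = 373/179.5 = 2.08 N·m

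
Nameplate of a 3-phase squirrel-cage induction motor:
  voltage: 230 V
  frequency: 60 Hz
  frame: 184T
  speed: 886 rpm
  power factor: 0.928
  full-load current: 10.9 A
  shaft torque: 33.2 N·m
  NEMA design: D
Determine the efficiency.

76.4 %

ω = 2π × 886/60 = 92.78 rad/s; P_out = τω = 33.2 × 92.78 = 3080 W
P_in = √3·V_L·I_L·cosφ = 1.732 × 230 × 10.9 × 0.928 = 4029 W
η = P_out / P_in = 3080 / 4029 = 0.764 = 76.4%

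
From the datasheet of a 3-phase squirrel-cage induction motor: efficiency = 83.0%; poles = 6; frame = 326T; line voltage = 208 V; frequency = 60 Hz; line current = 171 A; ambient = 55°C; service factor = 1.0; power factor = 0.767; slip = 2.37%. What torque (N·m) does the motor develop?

320 N·m

P_in = √3·V·I·cosφ = 1.732 × 208 × 171 × 0.767 = 47250 W
P_out = η·P_in = 0.83 × 47250 = 39218 W
n_s = 120×60/6 = 1200 rpm; n = 1200×(1−0.0237) = 1172 rpm
ω = 2π×1172/60 = 122.7 rad/s
τ = P_out/ω = 39218/122.7 = 320 N·m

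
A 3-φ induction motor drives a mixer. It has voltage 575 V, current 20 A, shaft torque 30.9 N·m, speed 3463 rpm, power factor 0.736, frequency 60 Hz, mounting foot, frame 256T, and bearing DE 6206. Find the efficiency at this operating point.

ω = 2π × 3463/60 = 362.6 rad/s; P_out = τω = 30.9 × 362.6 = 11204 W
P_in = √3·V_L·I_L·cosφ = 1.732 × 575 × 20 × 0.736 = 14660 W
η = P_out / P_in = 11204 / 14660 = 0.764 = 76.4%

76.4 %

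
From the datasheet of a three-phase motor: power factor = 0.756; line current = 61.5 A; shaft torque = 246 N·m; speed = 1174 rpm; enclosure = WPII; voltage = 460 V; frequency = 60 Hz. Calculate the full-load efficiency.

81.6 %

ω = 2π × 1174/60 = 122.9 rad/s; P_out = τω = 246 × 122.9 = 30233 W
P_in = √3·V_L·I_L·cosφ = 1.732 × 460 × 61.5 × 0.756 = 37043 W
η = P_out / P_in = 30233 / 37043 = 0.816 = 81.6%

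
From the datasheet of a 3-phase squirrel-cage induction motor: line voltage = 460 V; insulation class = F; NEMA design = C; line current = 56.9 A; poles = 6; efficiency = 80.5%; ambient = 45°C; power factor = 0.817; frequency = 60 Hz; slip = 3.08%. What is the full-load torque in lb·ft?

181 lb·ft

P_in = √3·V·I·cosφ = 1.732 × 460 × 56.9 × 0.817 = 37037 W
P_out = η·P_in = 0.805 × 37037 = 29815 W
n_s = 120×60/6 = 1200 rpm; n = 1200×(1−0.0308) = 1163 rpm
ω = 2π×1163/60 = 121.8 rad/s
τ = P_out/ω = 29815/121.8 = 244.8 N·m
In lb·ft: 244.8/1.356 = 181 lb·ft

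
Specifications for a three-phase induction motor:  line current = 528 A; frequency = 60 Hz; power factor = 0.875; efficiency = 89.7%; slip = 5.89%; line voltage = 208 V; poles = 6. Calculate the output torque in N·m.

1260 N·m

P_in = √3·V·I·cosφ = 1.732 × 208 × 528 × 0.875 = 166438 W
P_out = η·P_in = 0.897 × 166438 = 149295 W
n_s = 120×60/6 = 1200 rpm; n = 1200×(1−0.0589) = 1129 rpm
ω = 2π×1129/60 = 118.2 rad/s
τ = P_out/ω = 149295/118.2 = 1260 N·m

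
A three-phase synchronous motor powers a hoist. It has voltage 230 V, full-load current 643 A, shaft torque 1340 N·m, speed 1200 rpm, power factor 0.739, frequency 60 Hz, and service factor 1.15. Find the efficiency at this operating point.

89.0 %

ω = 2π × 1200/60 = 125.7 rad/s; P_out = τω = 1340 × 125.7 = 168438 W
P_in = √3·V_L·I_L·cosφ = 1.732 × 230 × 643 × 0.739 = 189292 W
η = P_out / P_in = 168438 / 189292 = 0.890 = 89.0%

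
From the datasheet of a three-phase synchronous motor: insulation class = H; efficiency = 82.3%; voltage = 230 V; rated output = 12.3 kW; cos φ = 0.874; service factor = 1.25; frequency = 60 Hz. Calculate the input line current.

42.9 A

P_out = 12.3 kW = 12300 W
P_in = P_out / η = 12300 / 0.823 = 14945 W
I_L = P_in / (√3·V_L·cosφ) = 14945 / (1.732 × 230 × 0.874) = 42.9 A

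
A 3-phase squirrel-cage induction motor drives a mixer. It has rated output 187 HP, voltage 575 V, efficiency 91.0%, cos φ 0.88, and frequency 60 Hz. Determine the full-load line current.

175 A

P_out = 187 × 746 = 139502 W
P_in = P_out / η = 139502 / 0.910 = 153299 W
I_L = P_in / (√3·V_L·cosφ) = 153299 / (1.732 × 575 × 0.88) = 175 A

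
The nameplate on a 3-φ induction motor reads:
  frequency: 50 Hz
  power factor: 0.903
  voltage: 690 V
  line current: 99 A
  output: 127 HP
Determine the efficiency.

88.7 %

P_out = 127 × 746 = 94742 W
P_in = √3·V_L·I_L·cosφ = 1.732 × 690 × 99 × 0.903 = 106837 W
η = P_out / P_in = 94742 / 106837 = 0.887 = 88.7%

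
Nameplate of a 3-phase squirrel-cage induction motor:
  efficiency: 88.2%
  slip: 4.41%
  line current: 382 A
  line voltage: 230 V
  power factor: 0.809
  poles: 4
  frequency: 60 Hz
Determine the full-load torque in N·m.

P_in = √3·V·I·cosφ = 1.732 × 230 × 382 × 0.809 = 123108 W
P_out = η·P_in = 0.882 × 123108 = 108581 W
n_s = 120×60/4 = 1800 rpm; n = 1800×(1−0.0441) = 1721 rpm
ω = 2π×1721/60 = 180.2 rad/s
τ = P_out/ω = 108581/180.2 = 603 N·m

603 N·m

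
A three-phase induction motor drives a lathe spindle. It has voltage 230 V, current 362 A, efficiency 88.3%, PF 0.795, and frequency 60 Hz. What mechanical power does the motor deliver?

P_in = √3·V·I·cosφ = 1.732 × 230 × 362 × 0.795 = 114644 W
P_out = η·P_in = 0.883 × 114644 = 101231 W

101 kW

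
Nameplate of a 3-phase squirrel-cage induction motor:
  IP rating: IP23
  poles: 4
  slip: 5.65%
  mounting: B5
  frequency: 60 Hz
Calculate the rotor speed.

1698 rpm

n_s = 120f/p = 120×60/4 = 1800 rpm
n = n_s(1 − s) = 1800 × (1 − 0.0565) = 1698 rpm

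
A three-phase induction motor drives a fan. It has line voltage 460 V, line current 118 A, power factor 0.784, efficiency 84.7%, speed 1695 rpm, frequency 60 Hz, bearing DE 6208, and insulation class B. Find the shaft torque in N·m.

P_in = √3·V·I·cosφ = 1.732 × 460 × 118 × 0.784 = 73706 W
P_out = η·P_in = 0.847 × 73706 = 62429 W
n = 1695 rpm
ω = 2π×1695/60 = 177.5 rad/s
τ = P_out/ω = 62429/177.5 = 352 N·m

352 N·m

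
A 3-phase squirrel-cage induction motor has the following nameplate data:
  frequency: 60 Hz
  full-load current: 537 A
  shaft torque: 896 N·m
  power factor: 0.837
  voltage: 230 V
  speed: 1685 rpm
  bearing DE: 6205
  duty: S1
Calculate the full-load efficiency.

ω = 2π × 1685/60 = 176.5 rad/s; P_out = τω = 896 × 176.5 = 158144 W
P_in = √3·V_L·I_L·cosφ = 1.732 × 230 × 537 × 0.837 = 179050 W
η = P_out / P_in = 158144 / 179050 = 0.883 = 88.3%

88.3 %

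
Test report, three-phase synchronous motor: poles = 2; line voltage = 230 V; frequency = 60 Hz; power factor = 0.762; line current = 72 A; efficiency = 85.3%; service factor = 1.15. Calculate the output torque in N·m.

P_in = √3·V·I·cosφ = 1.732 × 230 × 72 × 0.762 = 21856 W
P_out = η·P_in = 0.853 × 21856 = 18643 W
n = n_s = 120×60/2 = 3600 rpm (synchronous)
ω = 2π×3600/60 = 377 rad/s
τ = P_out/ω = 18643/377 = 49.5 N·m

49.5 N·m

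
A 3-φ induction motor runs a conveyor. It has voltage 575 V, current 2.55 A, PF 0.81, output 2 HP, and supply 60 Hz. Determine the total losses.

P_in = √3·V·I·cosφ = 1.732×575×2.55×0.81 = 2057 W
P_out = 2×746 = 1492 W
Losses = P_in − P_out = 2057 − 1492 = 565 W

565 W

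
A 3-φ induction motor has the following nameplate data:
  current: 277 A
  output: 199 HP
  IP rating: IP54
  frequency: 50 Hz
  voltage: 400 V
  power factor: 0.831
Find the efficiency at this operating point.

93.1 %

P_out = 199 × 746 = 148454 W
P_in = √3·V_L·I_L·cosφ = 1.732 × 400 × 277 × 0.831 = 159474 W
η = P_out / P_in = 148454 / 159474 = 0.931 = 93.1%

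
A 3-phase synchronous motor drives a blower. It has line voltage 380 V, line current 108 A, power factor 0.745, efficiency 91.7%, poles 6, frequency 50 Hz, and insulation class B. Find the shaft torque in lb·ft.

P_in = √3·V·I·cosφ = 1.732 × 380 × 108 × 0.745 = 52956 W
P_out = η·P_in = 0.917 × 52956 = 48561 W
n = n_s = 120×50/6 = 1000 rpm (synchronous)
ω = 2π×1000/60 = 104.7 rad/s
τ = P_out/ω = 48561/104.7 = 463.8 N·m
In lb·ft: 463.8/1.356 = 342 lb·ft

342 lb·ft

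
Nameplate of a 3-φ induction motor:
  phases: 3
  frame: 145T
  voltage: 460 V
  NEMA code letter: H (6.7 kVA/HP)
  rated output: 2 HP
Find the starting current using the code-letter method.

16.8 A

S_LR = 6.7 × 2 = 13.4 kVA
I_LR = S_LR/(√3·V_L) = 13400/(1.732×460) = 16.8 A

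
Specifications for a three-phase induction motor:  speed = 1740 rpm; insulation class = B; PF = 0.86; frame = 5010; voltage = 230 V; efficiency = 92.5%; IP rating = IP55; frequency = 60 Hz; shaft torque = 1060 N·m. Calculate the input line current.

609 A

ω = 2π×1740/60 = 182.2 rad/s; P_out = τω = 1060 × 182.2 = 193132 W
P_in = P_out / η = 193132 / 0.925 = 208791 W
I_L = P_in / (√3·V_L·cosφ) = 208791 / (1.732 × 230 × 0.86) = 609 A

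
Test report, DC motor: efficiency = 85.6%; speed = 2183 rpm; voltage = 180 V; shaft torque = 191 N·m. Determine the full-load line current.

283 A

ω = 2π×2183/60 = 228.6 rad/s; P_out = τω = 191 × 228.6 = 43663 W
P_in = P_out / η = 43663 / 0.856 = 51008 W
I = P_in / V = 51008 / 180 = 283 A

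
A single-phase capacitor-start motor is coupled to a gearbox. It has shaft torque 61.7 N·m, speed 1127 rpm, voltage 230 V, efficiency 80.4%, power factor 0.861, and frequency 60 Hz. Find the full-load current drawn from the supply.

45.7 A

ω = 2π×1127/60 = 118 rad/s; P_out = τω = 61.7 × 118 = 7281 W
P_in = P_out / η = 7281 / 0.804 = 9056 W
I = P_in / (V·cosφ) = 9056 / (230 × 0.861) = 45.7 A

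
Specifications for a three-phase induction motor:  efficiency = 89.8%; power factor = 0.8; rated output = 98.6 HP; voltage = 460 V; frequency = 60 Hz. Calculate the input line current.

P_out = 98.6 × 746 = 73556 W
P_in = P_out / η = 73556 / 0.898 = 81911 W
I_L = P_in / (√3·V_L·cosφ) = 81911 / (1.732 × 460 × 0.8) = 129 A

129 A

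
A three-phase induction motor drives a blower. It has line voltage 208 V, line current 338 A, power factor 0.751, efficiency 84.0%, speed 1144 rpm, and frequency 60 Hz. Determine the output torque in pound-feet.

473 lb·ft

P_in = √3·V·I·cosφ = 1.732 × 208 × 338 × 0.751 = 91447 W
P_out = η·P_in = 0.84 × 91447 = 76815 W
n = 1144 rpm
ω = 2π×1144/60 = 119.8 rad/s
τ = P_out/ω = 76815/119.8 = 641.2 N·m
In lb·ft: 641.2/1.356 = 473 lb·ft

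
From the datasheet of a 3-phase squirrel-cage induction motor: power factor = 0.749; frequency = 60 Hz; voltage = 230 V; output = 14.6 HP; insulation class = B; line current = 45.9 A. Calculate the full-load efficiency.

79.5 %

P_out = 14.6 × 746 = 10892 W
P_in = √3·V_L·I_L·cosφ = 1.732 × 230 × 45.9 × 0.749 = 13695 W
η = P_out / P_in = 10892 / 13695 = 0.795 = 79.5%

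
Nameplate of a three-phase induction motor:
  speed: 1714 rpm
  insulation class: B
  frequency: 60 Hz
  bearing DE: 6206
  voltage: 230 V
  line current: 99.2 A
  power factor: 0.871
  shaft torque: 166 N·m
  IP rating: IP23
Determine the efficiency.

ω = 2π × 1714/60 = 179.5 rad/s; P_out = τω = 166 × 179.5 = 29797 W
P_in = √3·V_L·I_L·cosφ = 1.732 × 230 × 99.2 × 0.871 = 34420 W
η = P_out / P_in = 29797 / 34420 = 0.866 = 86.6%

86.6 %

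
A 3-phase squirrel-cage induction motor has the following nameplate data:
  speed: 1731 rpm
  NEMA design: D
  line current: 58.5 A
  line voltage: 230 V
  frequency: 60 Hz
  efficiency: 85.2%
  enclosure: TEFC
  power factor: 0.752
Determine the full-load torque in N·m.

P_in = √3·V·I·cosφ = 1.732 × 230 × 58.5 × 0.752 = 17525 W
P_out = η·P_in = 0.852 × 17525 = 14931 W
n = 1731 rpm
ω = 2π×1731/60 = 181.3 rad/s
τ = P_out/ω = 14931/181.3 = 82.4 N·m

82.4 N·m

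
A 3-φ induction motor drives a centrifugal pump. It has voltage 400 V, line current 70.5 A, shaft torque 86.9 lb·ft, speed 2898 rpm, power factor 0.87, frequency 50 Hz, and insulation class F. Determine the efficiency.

84.1 %

τ = 86.9 lb·ft × 1.356 = 117.8 N·m
ω = 2π × 2898/60 = 303.5 rad/s; P_out = τω = 117.8 × 303.5 = 35752 W
P_in = √3·V_L·I_L·cosφ = 1.732 × 400 × 70.5 × 0.87 = 42493 W
η = P_out / P_in = 35752 / 42493 = 0.841 = 84.1%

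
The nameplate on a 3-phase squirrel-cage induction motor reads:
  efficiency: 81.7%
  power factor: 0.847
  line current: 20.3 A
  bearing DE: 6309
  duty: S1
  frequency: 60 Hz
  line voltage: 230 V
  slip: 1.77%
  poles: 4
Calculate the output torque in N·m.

30.2 N·m

P_in = √3·V·I·cosφ = 1.732 × 230 × 20.3 × 0.847 = 6849 W
P_out = η·P_in = 0.817 × 6849 = 5596 W
n_s = 120×60/4 = 1800 rpm; n = 1800×(1−0.0177) = 1768 rpm
ω = 2π×1768/60 = 185.1 rad/s
τ = P_out/ω = 5596/185.1 = 30.2 N·m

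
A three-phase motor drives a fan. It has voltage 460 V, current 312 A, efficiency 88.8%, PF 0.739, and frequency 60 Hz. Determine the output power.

P_in = √3·V·I·cosφ = 1.732 × 460 × 312 × 0.739 = 183698 W
P_out = η·P_in = 0.888 × 183698 = 163124 W

163 kW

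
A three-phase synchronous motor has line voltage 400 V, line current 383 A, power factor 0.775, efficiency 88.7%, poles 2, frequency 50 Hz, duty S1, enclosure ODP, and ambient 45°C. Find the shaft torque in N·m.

P_in = √3·V·I·cosφ = 1.732 × 400 × 383 × 0.775 = 205640 W
P_out = η·P_in = 0.887 × 205640 = 182403 W
n = n_s = 120×50/2 = 3000 rpm (synchronous)
ω = 2π×3000/60 = 314.2 rad/s
τ = P_out/ω = 182403/314.2 = 581 N·m

581 N·m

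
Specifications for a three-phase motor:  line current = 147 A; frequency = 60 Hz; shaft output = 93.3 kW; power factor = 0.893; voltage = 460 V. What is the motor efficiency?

P_out = 93.3 kW = 93300 W
P_in = √3·V_L·I_L·cosφ = 1.732 × 460 × 147 × 0.893 = 104586 W
η = P_out / P_in = 93300 / 104586 = 0.892 = 89.2%

89.2 %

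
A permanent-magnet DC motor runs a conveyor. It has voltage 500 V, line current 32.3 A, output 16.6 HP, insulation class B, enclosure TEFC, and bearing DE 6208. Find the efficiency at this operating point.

76.7 %

P_out = 16.6 × 746 = 12384 W
P_in = V·I = 500 × 32.3 = 16150 W
η = P_out / P_in = 12384 / 16150 = 0.767 = 76.7%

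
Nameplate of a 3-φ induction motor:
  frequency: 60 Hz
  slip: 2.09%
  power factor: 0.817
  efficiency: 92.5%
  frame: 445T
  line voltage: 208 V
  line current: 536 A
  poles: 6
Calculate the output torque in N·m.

1190 N·m

P_in = √3·V·I·cosφ = 1.732 × 208 × 536 × 0.817 = 157760 W
P_out = η·P_in = 0.925 × 157760 = 145928 W
n_s = 120×60/6 = 1200 rpm; n = 1200×(1−0.0209) = 1175 rpm
ω = 2π×1175/60 = 123 rad/s
τ = P_out/ω = 145928/123 = 1190 N·m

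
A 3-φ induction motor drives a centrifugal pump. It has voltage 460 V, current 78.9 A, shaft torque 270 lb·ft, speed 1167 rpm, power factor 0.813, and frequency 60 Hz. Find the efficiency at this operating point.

τ = 270 lb·ft × 1.356 = 366.1 N·m
ω = 2π × 1167/60 = 122.2 rad/s; P_out = τω = 366.1 × 122.2 = 44737 W
P_in = √3·V_L·I_L·cosφ = 1.732 × 460 × 78.9 × 0.813 = 51106 W
η = P_out / P_in = 44737 / 51106 = 0.875 = 87.5%

87.5 %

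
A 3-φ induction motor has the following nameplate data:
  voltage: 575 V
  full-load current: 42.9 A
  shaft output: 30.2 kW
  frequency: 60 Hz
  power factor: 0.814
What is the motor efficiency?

86.8 %

P_out = 30.2 kW = 30200 W
P_in = √3·V_L·I_L·cosφ = 1.732 × 575 × 42.9 × 0.814 = 34777 W
η = P_out / P_in = 30200 / 34777 = 0.868 = 86.8%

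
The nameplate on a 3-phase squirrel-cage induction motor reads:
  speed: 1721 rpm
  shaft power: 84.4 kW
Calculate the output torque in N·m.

ω = 2π × 1721/60 = 180.2 rad/s
τ = P/ω = 84400/180.2 = 468 N·m

468 N·m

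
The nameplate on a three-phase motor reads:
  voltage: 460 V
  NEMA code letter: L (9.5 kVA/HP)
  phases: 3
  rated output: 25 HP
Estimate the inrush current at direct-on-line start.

S_LR = 9.5 × 25 = 237.5 kVA
I_LR = S_LR/(√3·V_L) = 237500/(1.732×460) = 298 A

298 A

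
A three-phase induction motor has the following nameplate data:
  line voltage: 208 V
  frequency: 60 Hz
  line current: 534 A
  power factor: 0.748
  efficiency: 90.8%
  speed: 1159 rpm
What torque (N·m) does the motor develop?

1080 N·m

P_in = √3·V·I·cosφ = 1.732 × 208 × 534 × 0.748 = 143898 W
P_out = η·P_in = 0.908 × 143898 = 130659 W
n = 1159 rpm
ω = 2π×1159/60 = 121.4 rad/s
τ = P_out/ω = 130659/121.4 = 1080 N·m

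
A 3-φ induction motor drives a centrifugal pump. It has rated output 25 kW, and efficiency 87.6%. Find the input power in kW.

P_out = 25000 W
P_in = P_out/η = 25000/0.876 = 28539 W = 28.5 kW

28.5 kW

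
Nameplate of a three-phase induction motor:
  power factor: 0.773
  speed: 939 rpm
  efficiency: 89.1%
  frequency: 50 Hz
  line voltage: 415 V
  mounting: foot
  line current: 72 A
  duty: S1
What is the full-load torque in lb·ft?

267 lb·ft

P_in = √3·V·I·cosφ = 1.732 × 415 × 72 × 0.773 = 40004 W
P_out = η·P_in = 0.891 × 40004 = 35644 W
n = 939 rpm
ω = 2π×939/60 = 98.33 rad/s
τ = P_out/ω = 35644/98.33 = 362.5 N·m
In lb·ft: 362.5/1.356 = 267 lb·ft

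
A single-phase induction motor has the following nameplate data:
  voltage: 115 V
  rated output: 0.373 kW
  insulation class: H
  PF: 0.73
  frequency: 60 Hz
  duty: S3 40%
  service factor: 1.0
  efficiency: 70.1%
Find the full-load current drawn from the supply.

P_out = 0.373 kW = 373 W
P_in = P_out / η = 373 / 0.701 = 532 W
I = P_in / (V·cosφ) = 532 / (115 × 0.73) = 6.34 A

6.34 A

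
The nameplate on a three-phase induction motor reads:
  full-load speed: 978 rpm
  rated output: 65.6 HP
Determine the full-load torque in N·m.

P_out = 65.6 × 746 = 48938 W
ω = 2π × 978/60 = 102.4 rad/s
τ = P_out/ω = 48938/102.4 = 478 N·m

478 N·m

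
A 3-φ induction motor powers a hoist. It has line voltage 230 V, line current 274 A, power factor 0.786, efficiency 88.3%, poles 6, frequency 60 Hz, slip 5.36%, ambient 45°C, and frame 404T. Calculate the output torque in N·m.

637 N·m

P_in = √3·V·I·cosφ = 1.732 × 230 × 274 × 0.786 = 85792 W
P_out = η·P_in = 0.883 × 85792 = 75754 W
n_s = 120×60/6 = 1200 rpm; n = 1200×(1−0.0536) = 1136 rpm
ω = 2π×1136/60 = 119 rad/s
τ = P_out/ω = 75754/119 = 637 N·m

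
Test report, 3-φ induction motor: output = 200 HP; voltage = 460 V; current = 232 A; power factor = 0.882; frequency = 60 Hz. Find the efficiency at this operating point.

P_out = 200 × 746 = 149200 W
P_in = √3·V_L·I_L·cosφ = 1.732 × 460 × 232 × 0.882 = 163028 W
η = P_out / P_in = 149200 / 163028 = 0.915 = 91.5%

91.5 %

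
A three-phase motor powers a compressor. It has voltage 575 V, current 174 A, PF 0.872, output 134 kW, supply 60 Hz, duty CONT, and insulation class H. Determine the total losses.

17.1 kW

P_in = √3·V·I·cosφ = 1.732×575×174×0.872 = 151106 W
P_out = 134000 W
Losses = P_in − P_out = 151106 − 134000 = 17106 W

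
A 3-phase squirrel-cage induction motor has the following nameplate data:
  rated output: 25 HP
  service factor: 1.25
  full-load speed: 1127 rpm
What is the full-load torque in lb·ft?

P_out = 25 × 746 = 18650 W
ω = 2π × 1127/60 = 118 rad/s
τ = P_out/ω = 18650/118 = 158.1 N·m
In lb·ft: 158.1/1.356 = 117 lb·ft

117 lb·ft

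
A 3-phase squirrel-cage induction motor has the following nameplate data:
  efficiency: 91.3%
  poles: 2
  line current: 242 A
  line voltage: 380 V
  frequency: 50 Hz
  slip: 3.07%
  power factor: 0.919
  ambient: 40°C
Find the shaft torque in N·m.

439 N·m

P_in = √3·V·I·cosφ = 1.732 × 380 × 242 × 0.919 = 146373 W
P_out = η·P_in = 0.913 × 146373 = 133639 W
n_s = 120×50/2 = 3000 rpm; n = 3000×(1−0.0307) = 2908 rpm
ω = 2π×2908/60 = 304.5 rad/s
τ = P_out/ω = 133639/304.5 = 439 N·m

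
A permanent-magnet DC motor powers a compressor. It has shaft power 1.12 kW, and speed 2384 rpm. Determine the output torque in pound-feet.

3.31 lb·ft

ω = 2π × 2384/60 = 249.7 rad/s
τ = P/ω = 1120/249.7 = 4.485 N·m
In lb·ft: 4.485/1.356 = 3.31 lb·ft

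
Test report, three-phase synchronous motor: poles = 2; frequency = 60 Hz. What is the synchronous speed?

n_s = 120f/p = 120×60/2 = 3600 rpm

3600 rpm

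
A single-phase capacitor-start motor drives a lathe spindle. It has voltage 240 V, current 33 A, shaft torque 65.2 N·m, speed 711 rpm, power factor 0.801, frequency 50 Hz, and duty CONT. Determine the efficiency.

ω = 2π × 711/60 = 74.46 rad/s; P_out = τω = 65.2 × 74.46 = 4855 W
P_in = V·I·cosφ = 240 × 33 × 0.801 = 6344 W
η = P_out / P_in = 4855 / 6344 = 0.765 = 76.5%

76.5 %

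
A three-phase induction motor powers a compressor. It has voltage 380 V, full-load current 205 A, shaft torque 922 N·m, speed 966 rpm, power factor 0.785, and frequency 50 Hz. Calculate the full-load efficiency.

ω = 2π × 966/60 = 101.2 rad/s; P_out = τω = 922 × 101.2 = 93306 W
P_in = √3·V_L·I_L·cosφ = 1.732 × 380 × 205 × 0.785 = 105914 W
η = P_out / P_in = 93306 / 105914 = 0.881 = 88.1%

88.1 %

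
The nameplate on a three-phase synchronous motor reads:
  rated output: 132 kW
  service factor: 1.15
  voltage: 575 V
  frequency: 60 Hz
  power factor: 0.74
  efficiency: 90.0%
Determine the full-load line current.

P_out = 132 kW = 132000 W
P_in = P_out / η = 132000 / 0.900 = 146667 W
I_L = P_in / (√3·V_L·cosφ) = 146667 / (1.732 × 575 × 0.74) = 199 A

199 A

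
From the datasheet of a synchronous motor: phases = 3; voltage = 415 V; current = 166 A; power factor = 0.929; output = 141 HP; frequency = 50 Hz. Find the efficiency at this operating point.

P_out = 141 × 746 = 105186 W
P_in = √3·V_L·I_L·cosφ = 1.732 × 415 × 166 × 0.929 = 110846 W
η = P_out / P_in = 105186 / 110846 = 0.949 = 94.9%

94.9 %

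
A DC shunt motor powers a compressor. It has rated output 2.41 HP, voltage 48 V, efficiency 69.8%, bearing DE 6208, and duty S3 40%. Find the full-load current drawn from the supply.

P_out = 2.41 × 746 = 1798 W
P_in = P_out / η = 1798 / 0.698 = 2576 W
I = P_in / V = 2576 / 48 = 53.7 A

53.7 A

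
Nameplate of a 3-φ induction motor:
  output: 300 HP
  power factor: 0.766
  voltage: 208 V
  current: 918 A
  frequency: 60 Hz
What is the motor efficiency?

P_out = 300 × 746 = 223800 W
P_in = √3·V_L·I_L·cosφ = 1.732 × 208 × 918 × 0.766 = 253328 W
η = P_out / P_in = 223800 / 253328 = 0.883 = 88.3%

88.3 %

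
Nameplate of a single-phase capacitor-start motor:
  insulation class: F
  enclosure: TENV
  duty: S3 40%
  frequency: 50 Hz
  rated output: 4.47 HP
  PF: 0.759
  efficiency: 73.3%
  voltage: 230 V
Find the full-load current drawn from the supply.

26.1 A

P_out = 4.47 × 746 = 3335 W
P_in = P_out / η = 3335 / 0.733 = 4550 W
I = P_in / (V·cosφ) = 4550 / (230 × 0.759) = 26.1 A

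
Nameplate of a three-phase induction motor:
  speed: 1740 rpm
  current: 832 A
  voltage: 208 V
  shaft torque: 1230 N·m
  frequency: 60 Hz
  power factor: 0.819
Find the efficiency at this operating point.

91.3 %

ω = 2π × 1740/60 = 182.2 rad/s; P_out = τω = 1230 × 182.2 = 224106 W
P_in = √3·V_L·I_L·cosφ = 1.732 × 208 × 832 × 0.819 = 245481 W
η = P_out / P_in = 224106 / 245481 = 0.913 = 91.3%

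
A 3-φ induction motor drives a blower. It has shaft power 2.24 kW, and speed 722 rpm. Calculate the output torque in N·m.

ω = 2π × 722/60 = 75.61 rad/s
τ = P/ω = 2240/75.61 = 29.6 N·m

29.6 N·m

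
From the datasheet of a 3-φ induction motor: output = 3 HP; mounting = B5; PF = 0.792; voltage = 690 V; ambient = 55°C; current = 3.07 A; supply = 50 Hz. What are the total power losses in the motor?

P_in = √3·V·I·cosφ = 1.732×690×3.07×0.792 = 2906 W
P_out = 3×746 = 2238 W
Losses = P_in − P_out = 2906 − 2238 = 668 W

668 W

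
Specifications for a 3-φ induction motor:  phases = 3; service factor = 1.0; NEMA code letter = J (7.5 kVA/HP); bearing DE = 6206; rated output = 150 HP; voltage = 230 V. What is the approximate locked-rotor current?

S_LR = 7.5 × 150 = 1125 kVA
I_LR = S_LR/(√3·V_L) = 1125000/(1.732×230) = 2820 A

2820 A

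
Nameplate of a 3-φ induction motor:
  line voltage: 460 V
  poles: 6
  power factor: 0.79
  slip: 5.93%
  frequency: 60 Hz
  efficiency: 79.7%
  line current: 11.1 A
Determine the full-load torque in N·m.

P_in = √3·V·I·cosφ = 1.732 × 460 × 11.1 × 0.79 = 6986 W
P_out = η·P_in = 0.797 × 6986 = 5568 W
n_s = 120×60/6 = 1200 rpm; n = 1200×(1−0.0593) = 1129 rpm
ω = 2π×1129/60 = 118.2 rad/s
τ = P_out/ω = 5568/118.2 = 47.1 N·m

47.1 N·m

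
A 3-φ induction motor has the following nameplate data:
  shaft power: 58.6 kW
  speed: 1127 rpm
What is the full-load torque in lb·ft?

ω = 2π × 1127/60 = 118 rad/s
τ = P/ω = 58600/118 = 496.6 N·m
In lb·ft: 496.6/1.356 = 366 lb·ft

366 lb·ft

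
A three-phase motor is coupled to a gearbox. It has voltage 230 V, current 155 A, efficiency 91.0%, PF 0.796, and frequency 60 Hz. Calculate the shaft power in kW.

44.7 kW

P_in = √3·V·I·cosφ = 1.732 × 230 × 155 × 0.796 = 49150 W
P_out = η·P_in = 0.91 × 49150 = 44727 W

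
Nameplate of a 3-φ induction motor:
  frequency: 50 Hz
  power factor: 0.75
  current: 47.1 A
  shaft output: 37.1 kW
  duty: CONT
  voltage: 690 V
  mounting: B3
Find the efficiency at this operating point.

87.9 %

P_out = 37.1 kW = 37100 W
P_in = √3·V_L·I_L·cosφ = 1.732 × 690 × 47.1 × 0.75 = 42216 W
η = P_out / P_in = 37100 / 42216 = 0.879 = 87.9%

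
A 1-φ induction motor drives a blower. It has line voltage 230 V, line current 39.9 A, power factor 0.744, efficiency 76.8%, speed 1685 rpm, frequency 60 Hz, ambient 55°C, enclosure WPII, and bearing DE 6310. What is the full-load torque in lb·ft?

P_in = V·I·cosφ = 230 × 39.9 × 0.744 = 6828 W
P_out = η·P_in = 0.768 × 6828 = 5244 W
n = 1685 rpm
ω = 2π×1685/60 = 176.5 rad/s
τ = P_out/ω = 5244/176.5 = 29.71 N·m
In lb·ft: 29.71/1.356 = 21.9 lb·ft

21.9 lb·ft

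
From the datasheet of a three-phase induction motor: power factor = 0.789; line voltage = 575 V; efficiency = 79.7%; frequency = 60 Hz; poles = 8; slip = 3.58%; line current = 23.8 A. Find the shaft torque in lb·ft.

121 lb·ft

P_in = √3·V·I·cosφ = 1.732 × 575 × 23.8 × 0.789 = 18701 W
P_out = η·P_in = 0.797 × 18701 = 14905 W
n_s = 120×60/8 = 900 rpm; n = 900×(1−0.0358) = 868 rpm
ω = 2π×868/60 = 90.9 rad/s
τ = P_out/ω = 14905/90.9 = 164 N·m
In lb·ft: 164/1.356 = 121 lb·ft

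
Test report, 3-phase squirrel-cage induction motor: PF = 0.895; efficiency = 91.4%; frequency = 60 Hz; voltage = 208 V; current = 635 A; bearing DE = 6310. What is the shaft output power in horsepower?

P_in = √3·V·I·cosφ = 1.732 × 208 × 635 × 0.895 = 204742 W
P_out = η·P_in = 0.914 × 204742 = 187134 W
= 187134/746 = 251 HP

251 HP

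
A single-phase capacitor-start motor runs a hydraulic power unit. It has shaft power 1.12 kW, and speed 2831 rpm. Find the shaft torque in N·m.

3.78 N·m

ω = 2π × 2831/60 = 296.5 rad/s
τ = P/ω = 1120/296.5 = 3.78 N·m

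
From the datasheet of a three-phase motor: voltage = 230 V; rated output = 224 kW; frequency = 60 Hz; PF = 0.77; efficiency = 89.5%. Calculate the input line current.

P_out = 224 kW = 224000 W
P_in = P_out / η = 224000 / 0.895 = 250279 W
I_L = P_in / (√3·V_L·cosφ) = 250279 / (1.732 × 230 × 0.77) = 816 A

816 A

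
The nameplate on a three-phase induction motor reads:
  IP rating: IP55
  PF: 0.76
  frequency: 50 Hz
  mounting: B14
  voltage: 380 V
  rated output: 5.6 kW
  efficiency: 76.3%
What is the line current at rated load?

P_out = 5.6 kW = 5600 W
P_in = P_out / η = 5600 / 0.763 = 7339 W
I_L = P_in / (√3·V_L·cosφ) = 7339 / (1.732 × 380 × 0.76) = 14.7 A

14.7 A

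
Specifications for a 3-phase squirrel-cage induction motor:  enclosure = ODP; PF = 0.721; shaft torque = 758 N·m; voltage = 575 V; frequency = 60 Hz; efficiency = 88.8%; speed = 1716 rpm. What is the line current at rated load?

214 A

ω = 2π×1716/60 = 179.7 rad/s; P_out = τω = 758 × 179.7 = 136213 W
P_in = P_out / η = 136213 / 0.888 = 153393 W
I_L = P_in / (√3·V_L·cosφ) = 153393 / (1.732 × 575 × 0.721) = 214 A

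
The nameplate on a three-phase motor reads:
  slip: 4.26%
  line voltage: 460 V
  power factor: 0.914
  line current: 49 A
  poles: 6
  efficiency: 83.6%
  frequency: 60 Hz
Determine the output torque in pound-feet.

183 lb·ft

P_in = √3·V·I·cosφ = 1.732 × 460 × 49 × 0.914 = 35682 W
P_out = η·P_in = 0.836 × 35682 = 29830 W
n_s = 120×60/6 = 1200 rpm; n = 1200×(1−0.0426) = 1149 rpm
ω = 2π×1149/60 = 120.3 rad/s
τ = P_out/ω = 29830/120.3 = 248 N·m
In lb·ft: 248/1.356 = 183 lb·ft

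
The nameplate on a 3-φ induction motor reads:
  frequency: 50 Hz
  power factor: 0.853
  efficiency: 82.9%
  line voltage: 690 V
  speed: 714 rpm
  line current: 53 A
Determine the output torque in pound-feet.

442 lb·ft

P_in = √3·V·I·cosφ = 1.732 × 690 × 53 × 0.853 = 54028 W
P_out = η·P_in = 0.829 × 54028 = 44789 W
n = 714 rpm
ω = 2π×714/60 = 74.77 rad/s
τ = P_out/ω = 44789/74.77 = 599 N·m
In lb·ft: 599/1.356 = 442 lb·ft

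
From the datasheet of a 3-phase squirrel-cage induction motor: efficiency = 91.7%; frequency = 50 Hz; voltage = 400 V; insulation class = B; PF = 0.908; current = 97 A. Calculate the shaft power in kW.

P_in = √3·V·I·cosφ = 1.732 × 400 × 97 × 0.908 = 61019 W
P_out = η·P_in = 0.917 × 61019 = 55954 W

56 kW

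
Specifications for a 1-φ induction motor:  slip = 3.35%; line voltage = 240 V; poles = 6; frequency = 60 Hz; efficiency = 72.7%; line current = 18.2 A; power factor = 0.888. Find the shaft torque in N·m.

P_in = V·I·cosφ = 240 × 18.2 × 0.888 = 3879 W
P_out = η·P_in = 0.727 × 3879 = 2820 W
n_s = 120×60/6 = 1200 rpm; n = 1200×(1−0.0335) = 1160 rpm
ω = 2π×1160/60 = 121.5 rad/s
τ = P_out/ω = 2820/121.5 = 23.2 N·m

23.2 N·m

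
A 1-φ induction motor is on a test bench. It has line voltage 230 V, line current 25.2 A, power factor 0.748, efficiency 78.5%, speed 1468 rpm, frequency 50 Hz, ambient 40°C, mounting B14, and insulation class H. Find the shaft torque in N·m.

22.1 N·m

P_in = V·I·cosφ = 230 × 25.2 × 0.748 = 4335 W
P_out = η·P_in = 0.785 × 4335 = 3403 W
n = 1468 rpm
ω = 2π×1468/60 = 153.7 rad/s
τ = P_out/ω = 3403/153.7 = 22.1 N·m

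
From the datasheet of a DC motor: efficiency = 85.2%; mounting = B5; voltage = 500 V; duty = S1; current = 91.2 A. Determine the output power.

38.9 kW

P_in = V·I = 500 × 91.2 = 45600 W
P_out = η·P_in = 0.852 × 45600 = 38851 W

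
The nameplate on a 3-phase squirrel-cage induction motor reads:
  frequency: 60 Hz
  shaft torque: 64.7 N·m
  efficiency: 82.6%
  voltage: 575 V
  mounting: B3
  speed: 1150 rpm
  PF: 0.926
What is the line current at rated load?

ω = 2π×1150/60 = 120.4 rad/s; P_out = τω = 64.7 × 120.4 = 7790 W
P_in = P_out / η = 7790 / 0.826 = 9431 W
I_L = P_in / (√3·V_L·cosφ) = 9431 / (1.732 × 575 × 0.926) = 10.2 A

10.2 A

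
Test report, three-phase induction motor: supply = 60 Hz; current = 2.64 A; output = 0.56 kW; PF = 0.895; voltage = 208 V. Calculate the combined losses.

291 W

P_in = √3·V·I·cosφ = 1.732×208×2.64×0.895 = 851 W
P_out = 560 W
Losses = P_in − P_out = 851 − 560 = 291 W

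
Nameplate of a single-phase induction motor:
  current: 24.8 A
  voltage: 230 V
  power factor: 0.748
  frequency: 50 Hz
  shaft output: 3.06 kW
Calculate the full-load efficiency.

71.7 %

P_out = 3.06 kW = 3060 W
P_in = V·I·cosφ = 230 × 24.8 × 0.748 = 4267 W
η = P_out / P_in = 3060 / 4267 = 0.717 = 71.7%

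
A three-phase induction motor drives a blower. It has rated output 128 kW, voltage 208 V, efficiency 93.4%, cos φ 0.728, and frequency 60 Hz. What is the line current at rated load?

P_out = 128 kW = 128000 W
P_in = P_out / η = 128000 / 0.934 = 137045 W
I_L = P_in / (√3·V_L·cosφ) = 137045 / (1.732 × 208 × 0.728) = 523 A

523 A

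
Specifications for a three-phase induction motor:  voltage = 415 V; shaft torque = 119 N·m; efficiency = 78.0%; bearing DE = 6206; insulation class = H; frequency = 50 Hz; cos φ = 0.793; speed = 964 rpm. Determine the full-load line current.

ω = 2π×964/60 = 100.9 rad/s; P_out = τω = 119 × 100.9 = 12007 W
P_in = P_out / η = 12007 / 0.780 = 15394 W
I_L = P_in / (√3·V_L·cosφ) = 15394 / (1.732 × 415 × 0.793) = 27 A

27 A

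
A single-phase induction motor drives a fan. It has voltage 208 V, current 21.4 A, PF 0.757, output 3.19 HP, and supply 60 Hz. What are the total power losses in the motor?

990 W

P_in = V·I·cosφ = 208×21.4×0.757 = 3370 W
P_out = 3.19×746 = 2380 W
Losses = P_in − P_out = 3370 − 2380 = 990 W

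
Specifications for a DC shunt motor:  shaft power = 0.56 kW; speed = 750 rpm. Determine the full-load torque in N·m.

7.13 N·m

ω = 2π × 750/60 = 78.54 rad/s
τ = P/ω = 560/78.54 = 7.13 N·m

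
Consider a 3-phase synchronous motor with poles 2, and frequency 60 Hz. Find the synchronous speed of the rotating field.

n_s = 120f/p = 120×60/2 = 3600 rpm

3600 rpm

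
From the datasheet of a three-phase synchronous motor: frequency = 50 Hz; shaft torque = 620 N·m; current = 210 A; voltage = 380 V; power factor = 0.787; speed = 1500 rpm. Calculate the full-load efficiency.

89.5 %

ω = 2π × 1500/60 = 157.1 rad/s; P_out = τω = 620 × 157.1 = 97402 W
P_in = √3·V_L·I_L·cosφ = 1.732 × 380 × 210 × 0.787 = 108774 W
η = P_out / P_in = 97402 / 108774 = 0.895 = 89.5%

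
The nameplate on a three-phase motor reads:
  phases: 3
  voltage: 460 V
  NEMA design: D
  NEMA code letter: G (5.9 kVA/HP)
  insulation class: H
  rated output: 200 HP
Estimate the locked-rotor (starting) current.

1480 A

S_LR = 5.9 × 200 = 1180 kVA
I_LR = S_LR/(√3·V_L) = 1180000/(1.732×460) = 1480 A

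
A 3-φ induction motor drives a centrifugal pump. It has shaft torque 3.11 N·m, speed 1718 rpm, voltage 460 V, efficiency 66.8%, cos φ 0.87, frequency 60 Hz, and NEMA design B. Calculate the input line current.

ω = 2π×1718/60 = 179.9 rad/s; P_out = τω = 3.11 × 179.9 = 559 W
P_in = P_out / η = 559 / 0.668 = 837 W
I_L = P_in / (√3·V_L·cosφ) = 837 / (1.732 × 460 × 0.87) = 1.21 A

1.21 A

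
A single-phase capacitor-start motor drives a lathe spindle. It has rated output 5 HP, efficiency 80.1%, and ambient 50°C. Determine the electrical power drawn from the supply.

P_out = 5 × 746 = 3730 W
P_in = P_out/η = 3730/0.801 = 4657 W = 4.66 kW

4.66 kW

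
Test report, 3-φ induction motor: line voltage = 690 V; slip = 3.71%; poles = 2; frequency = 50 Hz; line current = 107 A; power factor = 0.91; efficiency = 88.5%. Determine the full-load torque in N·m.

P_in = √3·V·I·cosφ = 1.732 × 690 × 107 × 0.91 = 116365 W
P_out = η·P_in = 0.885 × 116365 = 102983 W
n_s = 120×50/2 = 3000 rpm; n = 3000×(1−0.0371) = 2889 rpm
ω = 2π×2889/60 = 302.5 rad/s
τ = P_out/ω = 102983/302.5 = 340 N·m

340 N·m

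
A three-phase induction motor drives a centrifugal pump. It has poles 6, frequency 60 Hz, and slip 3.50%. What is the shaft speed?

n_s = 120f/p = 120×60/6 = 1200 rpm
n = n_s(1 − s) = 1200 × (1 − 0.035) = 1158 rpm

1158 rpm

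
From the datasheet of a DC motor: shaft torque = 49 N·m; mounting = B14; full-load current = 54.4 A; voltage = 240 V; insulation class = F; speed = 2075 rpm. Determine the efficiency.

ω = 2π × 2075/60 = 217.3 rad/s; P_out = τω = 49 × 217.3 = 10648 W
P_in = V·I = 240 × 54.4 = 13056 W
η = P_out / P_in = 10648 / 13056 = 0.816 = 81.6%

81.6 %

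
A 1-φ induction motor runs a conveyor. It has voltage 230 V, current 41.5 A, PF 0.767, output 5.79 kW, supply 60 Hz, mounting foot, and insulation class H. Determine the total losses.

1.53 kW

P_in = V·I·cosφ = 230×41.5×0.767 = 7321 W
P_out = 5790 W
Losses = P_in − P_out = 7321 − 5790 = 1531 W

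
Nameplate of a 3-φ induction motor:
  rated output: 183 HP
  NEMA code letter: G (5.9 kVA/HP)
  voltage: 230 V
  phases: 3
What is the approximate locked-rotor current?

2710 A

S_LR = 5.9 × 183 = 1079.7 kVA
I_LR = S_LR/(√3·V_L) = 1079700/(1.732×230) = 2710 A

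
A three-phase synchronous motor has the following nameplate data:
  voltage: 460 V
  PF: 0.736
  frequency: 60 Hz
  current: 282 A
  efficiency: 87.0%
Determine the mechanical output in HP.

193 HP

P_in = √3·V·I·cosφ = 1.732 × 460 × 282 × 0.736 = 165361 W
P_out = η·P_in = 0.87 × 165361 = 143864 W
= 143864/746 = 193 HP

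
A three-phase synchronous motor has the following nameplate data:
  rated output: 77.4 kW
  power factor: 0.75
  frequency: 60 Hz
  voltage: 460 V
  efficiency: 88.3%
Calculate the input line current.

P_out = 77.4 kW = 77400 W
P_in = P_out / η = 77400 / 0.883 = 87656 W
I_L = P_in / (√3·V_L·cosφ) = 87656 / (1.732 × 460 × 0.75) = 147 A

147 A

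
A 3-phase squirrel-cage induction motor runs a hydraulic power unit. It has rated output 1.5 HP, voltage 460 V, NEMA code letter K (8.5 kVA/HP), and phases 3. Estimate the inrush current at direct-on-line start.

S_LR = 8.5 × 1.5 = 12.75 kVA
I_LR = S_LR/(√3·V_L) = 12750/(1.732×460) = 16 A

16 A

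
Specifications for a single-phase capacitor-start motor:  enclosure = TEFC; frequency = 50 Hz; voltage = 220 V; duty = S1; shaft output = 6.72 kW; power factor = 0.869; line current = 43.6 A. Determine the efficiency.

P_out = 6.72 kW = 6720 W
P_in = V·I·cosφ = 220 × 43.6 × 0.869 = 8335 W
η = P_out / P_in = 6720 / 8335 = 0.806 = 80.6%

80.6 %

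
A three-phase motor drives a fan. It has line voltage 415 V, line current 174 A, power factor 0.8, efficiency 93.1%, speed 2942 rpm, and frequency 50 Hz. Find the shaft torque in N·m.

302 N·m

P_in = √3·V·I·cosφ = 1.732 × 415 × 174 × 0.8 = 100054 W
P_out = η·P_in = 0.931 × 100054 = 93150 W
n = 2942 rpm
ω = 2π×2942/60 = 308.1 rad/s
τ = P_out/ω = 93150/308.1 = 302 N·m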